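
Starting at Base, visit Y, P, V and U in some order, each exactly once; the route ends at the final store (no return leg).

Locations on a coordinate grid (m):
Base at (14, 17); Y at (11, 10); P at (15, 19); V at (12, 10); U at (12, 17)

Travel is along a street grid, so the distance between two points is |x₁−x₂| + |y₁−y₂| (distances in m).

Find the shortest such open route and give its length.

There are 4! = 24 possible orderings.
Base → Y → P → V → U: 10+13+12+7 = 42
Base → Y → P → U → V: 10+13+5+7 = 35
Base → Y → V → P → U: 10+1+12+5 = 28
Base → Y → V → U → P: 10+1+7+5 = 23
Base → Y → U → P → V: 10+8+5+12 = 35
Base → Y → U → V → P: 10+8+7+12 = 37
Base → P → Y → V → U: 3+13+1+7 = 24
Base → P → Y → U → V: 3+13+8+7 = 31
Base → P → V → Y → U: 3+12+1+8 = 24
Base → P → V → U → Y: 3+12+7+8 = 30
Base → P → U → Y → V: 3+5+8+1 = 17
Base → P → U → V → Y: 3+5+7+1 = 16
Base → V → Y → P → U: 9+1+13+5 = 28
Base → V → Y → U → P: 9+1+8+5 = 23
… (10 more)
The minimum is 16.
One shortest path: Base → P → U → V → Y.

16 m — the minimum one-way total.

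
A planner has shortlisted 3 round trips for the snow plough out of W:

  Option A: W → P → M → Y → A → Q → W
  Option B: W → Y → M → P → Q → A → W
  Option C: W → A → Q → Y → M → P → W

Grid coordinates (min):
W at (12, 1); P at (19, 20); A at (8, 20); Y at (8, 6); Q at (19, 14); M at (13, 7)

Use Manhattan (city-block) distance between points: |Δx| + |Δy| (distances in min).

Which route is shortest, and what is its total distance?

Option A: 26 + 19 + 6 + 14 + 17 + 20 = 102
Option B: 9 + 6 + 19 + 6 + 17 + 23 = 80
Option C: 23 + 17 + 19 + 6 + 19 + 26 = 110

Shortest is Option B, total 80 min.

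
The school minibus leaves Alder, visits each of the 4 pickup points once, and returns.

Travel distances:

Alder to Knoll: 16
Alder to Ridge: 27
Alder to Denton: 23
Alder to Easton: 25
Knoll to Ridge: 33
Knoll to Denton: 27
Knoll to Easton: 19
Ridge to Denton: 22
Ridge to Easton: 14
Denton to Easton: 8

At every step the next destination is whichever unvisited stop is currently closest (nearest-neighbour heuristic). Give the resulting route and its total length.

From Alder: distances to unvisited — Knoll=16, Denton=23, Easton=25, Ridge=27. Nearest is Knoll (16).
From Knoll: distances to unvisited — Easton=19, Denton=27, Ridge=33. Nearest is Easton (19).
From Easton: distances to unvisited — Denton=8, Ridge=14. Nearest is Denton (8).
From Denton: distances to unvisited — Ridge=22. Nearest is Ridge (22).
Return Ridge→Alder: 27.
Total = 16 + 19 + 8 + 22 + 27 = 92.

Nearest-neighbour total = 92; route Alder → Knoll → Easton → Denton → Ridge → Alder.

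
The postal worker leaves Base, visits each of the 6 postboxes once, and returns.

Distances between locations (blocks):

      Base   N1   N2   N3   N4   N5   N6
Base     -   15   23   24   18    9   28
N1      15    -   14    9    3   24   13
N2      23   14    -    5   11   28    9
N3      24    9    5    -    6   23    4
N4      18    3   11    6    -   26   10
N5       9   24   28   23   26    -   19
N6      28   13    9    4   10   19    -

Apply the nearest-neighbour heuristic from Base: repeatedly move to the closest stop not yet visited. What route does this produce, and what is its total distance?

Total distance 66 blocks via the nearest-neighbour route Base → N5 → N6 → N3 → N2 → N4 → N1 → Base.

At Base the remaining stops are N5 9, N1 15, N4 18, N2 23, N3 24, N6 28; go to N5.
At N5 the remaining stops are N6 19, N3 23, N1 24, N4 26, N2 28; go to N6.
At N6 the remaining stops are N3 4, N2 9, N4 10, N1 13; go to N3.
At N3 the remaining stops are N2 5, N4 6, N1 9; go to N2.
At N2 the remaining stops are N4 11, N1 14; go to N4.
At N4 the remaining stops are N1 3; go to N1.
Return N1→Base: 15.
Total = 9 + 19 + 4 + 5 + 11 + 3 + 15 = 66.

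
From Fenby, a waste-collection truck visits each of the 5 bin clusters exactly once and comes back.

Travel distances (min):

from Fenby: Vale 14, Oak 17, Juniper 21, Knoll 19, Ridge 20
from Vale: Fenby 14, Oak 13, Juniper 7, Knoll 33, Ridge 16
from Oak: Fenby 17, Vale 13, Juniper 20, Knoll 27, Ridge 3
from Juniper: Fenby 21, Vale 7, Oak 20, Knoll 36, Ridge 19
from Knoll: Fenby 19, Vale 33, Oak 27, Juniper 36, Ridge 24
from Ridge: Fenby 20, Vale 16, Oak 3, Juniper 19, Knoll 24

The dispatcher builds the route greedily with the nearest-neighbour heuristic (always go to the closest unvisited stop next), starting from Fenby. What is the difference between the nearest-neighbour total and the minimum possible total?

Fenby: Vale=14, Oak=17, Knoll=19, Ridge=20, Juniper=21 ⇒ Vale
Vale: Juniper=7, Oak=13, Ridge=16, Knoll=33 ⇒ Juniper
Juniper: Ridge=19, Oak=20, Knoll=36 ⇒ Ridge
Ridge: Oak=3, Knoll=24 ⇒ Oak
Oak: Knoll=27 ⇒ Knoll
NN route Fenby → Vale → Juniper → Ridge → Oak → Knoll → Fenby costs 89.
Optimal: Fenby → Vale → Juniper → Oak → Ridge → Knoll → Fenby costs 87 (by enumerating all 60 distinct tours).
Excess = 89 − 87 = 2.

The nearest-neighbour route is 2 min longer than optimal.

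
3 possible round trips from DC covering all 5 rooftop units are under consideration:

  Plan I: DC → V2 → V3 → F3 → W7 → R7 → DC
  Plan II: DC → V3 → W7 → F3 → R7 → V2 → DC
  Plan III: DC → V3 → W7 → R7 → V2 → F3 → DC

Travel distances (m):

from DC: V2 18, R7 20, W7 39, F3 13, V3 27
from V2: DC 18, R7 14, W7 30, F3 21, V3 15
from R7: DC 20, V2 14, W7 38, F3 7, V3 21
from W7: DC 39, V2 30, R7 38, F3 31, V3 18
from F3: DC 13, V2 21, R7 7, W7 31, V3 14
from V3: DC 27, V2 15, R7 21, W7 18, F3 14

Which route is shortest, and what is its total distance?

Shortest is Plan II, total 115 m.

Plan I: 18 + 15 + 14 + 31 + 38 + 20 = 136
Plan II: 27 + 18 + 31 + 7 + 14 + 18 = 115
Plan III: 27 + 18 + 38 + 14 + 21 + 13 = 131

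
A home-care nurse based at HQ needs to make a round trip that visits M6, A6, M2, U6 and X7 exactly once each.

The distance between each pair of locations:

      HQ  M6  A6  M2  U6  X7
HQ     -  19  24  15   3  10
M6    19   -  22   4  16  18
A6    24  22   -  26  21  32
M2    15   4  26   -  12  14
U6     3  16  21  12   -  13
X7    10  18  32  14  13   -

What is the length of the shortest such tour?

Shortest round trip = 74.

There are 60 distinct closed tours to check (reversals are equivalent).
HQ - M6 - A6 - M2 - U6 - X7 - HQ: 19+22+26+12+13+10 = 102
HQ - M6 - A6 - M2 - X7 - U6 - HQ: 19+22+26+14+13+3 = 97
HQ - M6 - A6 - U6 - M2 - X7 - HQ: 19+22+21+12+14+10 = 98
HQ - M6 - A6 - U6 - X7 - M2 - HQ: 19+22+21+13+14+15 = 104
HQ - M6 - A6 - X7 - M2 - U6 - HQ: 19+22+32+14+12+3 = 102
HQ - M6 - A6 - X7 - U6 - M2 - HQ: 19+22+32+13+12+15 = 113
HQ - M6 - M2 - A6 - U6 - X7 - HQ: 19+4+26+21+13+10 = 93
HQ - M6 - M2 - A6 - X7 - U6 - HQ: 19+4+26+32+13+3 = 97
HQ - M6 - M2 - U6 - A6 - X7 - HQ: 19+4+12+21+32+10 = 98
HQ - M6 - M2 - U6 - X7 - A6 - HQ: 19+4+12+13+32+24 = 104
HQ - M6 - M2 - X7 - A6 - U6 - HQ: 19+4+14+32+21+3 = 93
HQ - M6 - M2 - X7 - U6 - A6 - HQ: 19+4+14+13+21+24 = 95
HQ - M6 - U6 - A6 - M2 - X7 - HQ: 19+16+21+26+14+10 = 106
HQ - M6 - U6 - A6 - X7 - M2 - HQ: 19+16+21+32+14+15 = 117
… (46 more)
HQ - U6 - A6 - M6 - M2 - X7 - HQ: 3+21+22+4+14+10 = 74  ← best
The minimum is 74.
One optimal route: HQ → U6 → A6 → M6 → M2 → X7 → HQ (or its reverse).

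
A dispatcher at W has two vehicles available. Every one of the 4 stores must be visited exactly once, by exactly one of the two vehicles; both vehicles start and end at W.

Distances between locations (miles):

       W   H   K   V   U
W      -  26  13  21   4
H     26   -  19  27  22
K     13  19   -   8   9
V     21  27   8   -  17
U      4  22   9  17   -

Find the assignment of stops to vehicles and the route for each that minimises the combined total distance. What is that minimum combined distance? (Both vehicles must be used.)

Check every non-empty split of the stops between the two vehicles; for each half take its own optimal tour:
  {H} + {K, V, U}: 52 + 42 = 94
  {K} + {H, V, U}: 26 + 74 = 100
  {H, K} + {V, U}: 58 + 42 = 100
  {V} + {H, K, U}: 42 + 58 = 100
  {H, V} + {K, U}: 74 + 26 = 100
  {K, V} + {H, U}: 42 + 52 = 94
  … (7 splits in total)
  {H, K, V} + {U}: 74 + 8 = 82  ← best
Best: vehicle 1 W → H → K → V → W = 74; vehicle 2 W → U → W = 8; combined 82.

Minimum combined distance: 82 miles.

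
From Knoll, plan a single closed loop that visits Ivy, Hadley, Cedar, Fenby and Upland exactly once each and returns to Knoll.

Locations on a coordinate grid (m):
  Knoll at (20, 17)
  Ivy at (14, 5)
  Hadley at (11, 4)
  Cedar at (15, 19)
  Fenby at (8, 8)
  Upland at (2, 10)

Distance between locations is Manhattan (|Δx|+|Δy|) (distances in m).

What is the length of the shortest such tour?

Knoll-Ivy-Hadley-Cedar-Fenby-Upland-Knoll: 18+4+19+18+8+25 = 92
Knoll-Ivy-Hadley-Cedar-Upland-Fenby-Knoll: 18+4+19+22+8+21 = 92
Knoll-Ivy-Hadley-Fenby-Cedar-Upland-Knoll: 18+4+7+18+22+25 = 94
Knoll-Ivy-Hadley-Fenby-Upland-Cedar-Knoll: 18+4+7+8+22+7 = 66
Knoll-Ivy-Hadley-Upland-Cedar-Fenby-Knoll: 18+4+15+22+18+21 = 98
Knoll-Ivy-Hadley-Upland-Fenby-Cedar-Knoll: 18+4+15+8+18+7 = 70
Knoll-Ivy-Cedar-Hadley-Fenby-Upland-Knoll: 18+15+19+7+8+25 = 92
Knoll-Ivy-Cedar-Hadley-Upland-Fenby-Knoll: 18+15+19+15+8+21 = 96
Knoll-Ivy-Cedar-Fenby-Hadley-Upland-Knoll: 18+15+18+7+15+25 = 98
Knoll-Ivy-Cedar-Fenby-Upland-Hadley-Knoll: 18+15+18+8+15+22 = 96
Knoll-Ivy-Cedar-Upland-Hadley-Fenby-Knoll: 18+15+22+15+7+21 = 98
Knoll-Ivy-Cedar-Upland-Fenby-Hadley-Knoll: 18+15+22+8+7+22 = 92
Knoll-Ivy-Fenby-Hadley-Cedar-Upland-Knoll: 18+9+7+19+22+25 = 100
Knoll-Ivy-Fenby-Hadley-Upland-Cedar-Knoll: 18+9+7+15+22+7 = 78
… (46 more)
The minimum is 66.
One optimal route: Knoll → Ivy → Hadley → Fenby → Upland → Cedar → Knoll (or its reverse).

66 m — the shortest possible round trip.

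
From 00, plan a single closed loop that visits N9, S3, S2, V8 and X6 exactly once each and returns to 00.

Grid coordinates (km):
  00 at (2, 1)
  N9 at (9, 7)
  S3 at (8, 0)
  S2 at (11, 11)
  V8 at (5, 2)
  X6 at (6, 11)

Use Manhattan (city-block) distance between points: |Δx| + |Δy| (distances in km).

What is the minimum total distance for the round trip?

40 km — the shortest possible round trip.

With 5 stops there are 5!/2 = 60 distinct round trips (a route and its reverse cost the same).
00-N9-S3-S2-V8-X6-00: 13+8+14+15+10+14 = 74
00-N9-S3-S2-X6-V8-00: 13+8+14+5+10+4 = 54
00-N9-S3-V8-S2-X6-00: 13+8+5+15+5+14 = 60
00-N9-S3-V8-X6-S2-00: 13+8+5+10+5+19 = 60
00-N9-S3-X6-S2-V8-00: 13+8+13+5+15+4 = 58
00-N9-S3-X6-V8-S2-00: 13+8+13+10+15+19 = 78
00-N9-S2-S3-V8-X6-00: 13+6+14+5+10+14 = 62
00-N9-S2-S3-X6-V8-00: 13+6+14+13+10+4 = 60
00-N9-S2-V8-S3-X6-00: 13+6+15+5+13+14 = 66
00-N9-S2-V8-X6-S3-00: 13+6+15+10+13+7 = 64
00-N9-S2-X6-S3-V8-00: 13+6+5+13+5+4 = 46
00-N9-S2-X6-V8-S3-00: 13+6+5+10+5+7 = 46
00-N9-V8-S3-S2-X6-00: 13+9+5+14+5+14 = 60
00-N9-V8-S3-X6-S2-00: 13+9+5+13+5+19 = 64
… (46 more)
00-S3-N9-S2-X6-V8-00: 7+8+6+5+10+4 = 40  ← best
The minimum is 40.
One optimal route: 00 → S3 → N9 → S2 → X6 → V8 → 00 (or its reverse).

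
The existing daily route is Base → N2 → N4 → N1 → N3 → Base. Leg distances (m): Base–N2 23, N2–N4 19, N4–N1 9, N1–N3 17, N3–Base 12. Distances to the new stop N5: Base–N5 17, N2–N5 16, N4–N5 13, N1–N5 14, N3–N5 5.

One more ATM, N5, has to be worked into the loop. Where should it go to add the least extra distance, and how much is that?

Adding 2 m by placing N5 on the N1–N3 leg.

Insertion cost between consecutive stops i–j is d(i,N5) + d(N5,j) − d(i,j):
  between Base and N2: 17 + 16 − 23 = 10
  between N2 and N4: 16 + 13 − 19 = 10
  between N4 and N1: 13 + 14 − 9 = 18
  between N1 and N3: 14 + 5 − 17 = 2
  between N3 and Base: 5 + 17 − 12 = 10
Cheapest insertion is between N1 and N3, adding 2.
New total = 80 + 2 = 82.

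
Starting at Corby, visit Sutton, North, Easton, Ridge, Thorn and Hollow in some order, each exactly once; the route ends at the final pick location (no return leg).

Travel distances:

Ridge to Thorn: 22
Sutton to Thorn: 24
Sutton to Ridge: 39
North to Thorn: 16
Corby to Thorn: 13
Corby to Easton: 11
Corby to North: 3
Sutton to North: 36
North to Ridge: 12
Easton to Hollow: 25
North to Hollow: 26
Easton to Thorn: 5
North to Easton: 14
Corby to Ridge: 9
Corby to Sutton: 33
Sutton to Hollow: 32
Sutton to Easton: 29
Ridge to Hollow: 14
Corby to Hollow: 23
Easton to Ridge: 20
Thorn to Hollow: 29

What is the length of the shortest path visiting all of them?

There are 6! = 720 possible orderings.
Corby→Sutton→North→Easton→Ridge→Thorn→Hollow: 33+36+14+20+22+29 = 154
Corby→Sutton→North→Easton→Ridge→Hollow→Thorn: 33+36+14+20+14+29 = 146
Corby→Sutton→North→Easton→Thorn→Ridge→Hollow: 33+36+14+5+22+14 = 124
Corby→Sutton→North→Easton→Thorn→Hollow→Ridge: 33+36+14+5+29+14 = 131
Corby→Sutton→North→Easton→Hollow→Ridge→Thorn: 33+36+14+25+14+22 = 144
Corby→Sutton→North→Easton→Hollow→Thorn→Ridge: 33+36+14+25+29+22 = 159
Corby→Sutton→North→Ridge→Easton→Thorn→Hollow: 33+36+12+20+5+29 = 135
Corby→Sutton→North→Ridge→Easton→Hollow→Thorn: 33+36+12+20+25+29 = 155
… (712 more)
Corby→North→Ridge→Hollow→Easton→Thorn→Sutton: 3+12+14+25+5+24 = 83  ← best
The minimum is 83.
One shortest path: Corby → North → Ridge → Hollow → Easton → Thorn → Sutton.

Shortest open route: 83.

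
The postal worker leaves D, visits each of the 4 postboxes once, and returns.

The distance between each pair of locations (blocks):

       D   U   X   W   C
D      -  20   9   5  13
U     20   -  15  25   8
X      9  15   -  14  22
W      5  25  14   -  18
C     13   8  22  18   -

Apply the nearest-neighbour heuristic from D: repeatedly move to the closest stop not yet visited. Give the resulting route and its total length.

55 blocks along D → W → X → U → C → D.

From D: distances to unvisited — W=5, X=9, C=13, U=20. Nearest is W (5).
From W: distances to unvisited — X=14, C=18, U=25. Nearest is X (14).
From X: distances to unvisited — U=15, C=22. Nearest is U (15).
From U: distances to unvisited — C=8. Nearest is C (8).
Return C→D: 13.
Total = 5 + 14 + 15 + 8 + 13 = 55.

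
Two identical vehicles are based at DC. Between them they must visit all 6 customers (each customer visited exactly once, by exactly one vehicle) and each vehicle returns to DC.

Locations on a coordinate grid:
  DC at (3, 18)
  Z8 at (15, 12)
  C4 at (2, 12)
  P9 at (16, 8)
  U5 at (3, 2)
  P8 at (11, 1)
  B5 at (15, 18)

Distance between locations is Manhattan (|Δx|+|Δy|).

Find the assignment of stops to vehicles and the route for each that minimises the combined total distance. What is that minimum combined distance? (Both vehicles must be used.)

74 — the smallest possible combined total.

There are 2^5 − 1 = 31 ways to divide the 6 stops into two non-empty groups. For each, the best each vehicle can do is its own shortest tour through its group:
  {Z8} + {C4, P9, U5, P8, B5}: 36 + 62 = 98
  {C4} + {Z8, P9, U5, P8, B5}: 14 + 60 = 74
  {Z8, C4} + {P9, U5, P8, B5}: 38 + 60 = 98
  {P9} + {Z8, C4, U5, P8, B5}: 46 + 60 = 106
  {Z8, P9} + {C4, U5, P8, B5}: 46 + 60 = 106
  {C4, P9} + {Z8, U5, P8, B5}: 48 + 58 = 106
  … (31 splits in total)
Best: vehicle 1 DC → C4 → DC = 14; vehicle 2 DC → U5 → P8 → P9 → Z8 → B5 → DC = 60; combined 74.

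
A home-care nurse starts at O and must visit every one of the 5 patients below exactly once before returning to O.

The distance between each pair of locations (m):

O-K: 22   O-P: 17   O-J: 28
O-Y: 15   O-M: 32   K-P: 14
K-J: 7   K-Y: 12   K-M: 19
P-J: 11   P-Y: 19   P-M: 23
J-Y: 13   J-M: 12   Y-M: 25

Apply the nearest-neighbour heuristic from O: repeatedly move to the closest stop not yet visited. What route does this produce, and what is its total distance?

At O the remaining stops are Y 15, P 17, K 22, J 28, M 32; go to Y.
At Y the remaining stops are K 12, J 13, P 19, M 25; go to K.
At K the remaining stops are J 7, P 14, M 19; go to J.
At J the remaining stops are P 11, M 12; go to P.
At P the remaining stops are M 23; go to M.
Return M→O: 32.
Total = 15 + 12 + 7 + 11 + 23 + 32 = 100.

Nearest-neighbour total = 100 m; route O → Y → K → J → P → M → O.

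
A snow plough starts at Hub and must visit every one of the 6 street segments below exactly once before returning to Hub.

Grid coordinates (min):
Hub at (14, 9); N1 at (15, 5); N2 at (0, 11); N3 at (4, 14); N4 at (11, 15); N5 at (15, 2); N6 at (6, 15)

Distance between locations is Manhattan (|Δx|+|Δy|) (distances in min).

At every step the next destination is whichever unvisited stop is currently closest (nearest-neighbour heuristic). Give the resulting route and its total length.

56 min along Hub → N1 → N5 → N4 → N6 → N3 → N2 → Hub.

Hub → [N1:5 / N5:8 / N4:9 / N6:14 / N3:15 / N2:16] → N1 (5)
N1 → [N5:3 / N4:14 / N6:19 / N3:20 / N2:21] → N5 (3)
N5 → [N4:17 / N6:22 / N3:23 / N2:24] → N4 (17)
N4 → [N6:5 / N3:8 / N2:15] → N6 (5)
N6 → [N3:3 / N2:10] → N3 (3)
N3 → [N2:7] → N2 (7)
Return N2→Hub: 16.
Total = 5 + 3 + 17 + 5 + 3 + 7 + 16 = 56.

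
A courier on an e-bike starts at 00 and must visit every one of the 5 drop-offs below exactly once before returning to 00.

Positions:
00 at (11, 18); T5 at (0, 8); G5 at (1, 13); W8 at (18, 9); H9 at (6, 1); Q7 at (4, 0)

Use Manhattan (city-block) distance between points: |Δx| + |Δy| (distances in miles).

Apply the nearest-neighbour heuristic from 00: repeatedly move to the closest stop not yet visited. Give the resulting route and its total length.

Nearest-neighbour total = 72 miles; route 00 → G5 → T5 → Q7 → H9 → W8 → 00.

From 00: distances to unvisited — G5=15, W8=16, T5=21, H9=22, Q7=25. Nearest is G5 (15).
From G5: distances to unvisited — T5=6, Q7=16, H9=17, W8=21. Nearest is T5 (6).
From T5: distances to unvisited — Q7=12, H9=13, W8=19. Nearest is Q7 (12).
From Q7: distances to unvisited — H9=3, W8=23. Nearest is H9 (3).
From H9: distances to unvisited — W8=20. Nearest is W8 (20).
Return W8→00: 16.
Total = 15 + 6 + 12 + 3 + 20 + 16 = 72.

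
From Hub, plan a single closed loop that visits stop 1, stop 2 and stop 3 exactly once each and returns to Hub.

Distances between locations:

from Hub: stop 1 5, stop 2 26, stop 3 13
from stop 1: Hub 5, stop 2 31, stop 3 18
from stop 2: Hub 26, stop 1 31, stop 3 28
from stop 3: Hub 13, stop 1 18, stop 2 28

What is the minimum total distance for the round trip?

Shortest round trip = 77.

Hub-stop 1-stop 2-stop 3-Hub: 5+31+28+13 = 77
Hub-stop 1-stop 3-stop 2-Hub: 5+18+28+26 = 77
Hub-stop 2-stop 1-stop 3-Hub: 26+31+18+13 = 88
The minimum is 77.
One optimal route: Hub → stop 1 → stop 2 → stop 3 → Hub (or its reverse).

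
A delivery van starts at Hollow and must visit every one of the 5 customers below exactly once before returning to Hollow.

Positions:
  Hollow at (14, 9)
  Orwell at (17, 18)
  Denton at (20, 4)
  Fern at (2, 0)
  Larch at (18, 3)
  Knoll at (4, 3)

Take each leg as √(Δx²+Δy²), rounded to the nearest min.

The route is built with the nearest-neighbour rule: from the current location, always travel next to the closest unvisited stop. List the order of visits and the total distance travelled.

At Hollow the remaining stops are Larch 7, Denton 8, Orwell 9, Knoll 12, Fern 15; go to Larch.
At Larch the remaining stops are Denton 2, Knoll 14, Orwell 15, Fern 16; go to Denton.
At Denton the remaining stops are Orwell 14, Knoll 16, Fern 18; go to Orwell.
At Orwell the remaining stops are Knoll 20, Fern 23; go to Knoll.
At Knoll the remaining stops are Fern 4; go to Fern.
Return Fern→Hollow: 15.
Total = 7 + 2 + 14 + 20 + 4 + 15 = 62.

Nearest-neighbour total = 62 min; route Hollow → Larch → Denton → Orwell → Knoll → Fern → Hollow.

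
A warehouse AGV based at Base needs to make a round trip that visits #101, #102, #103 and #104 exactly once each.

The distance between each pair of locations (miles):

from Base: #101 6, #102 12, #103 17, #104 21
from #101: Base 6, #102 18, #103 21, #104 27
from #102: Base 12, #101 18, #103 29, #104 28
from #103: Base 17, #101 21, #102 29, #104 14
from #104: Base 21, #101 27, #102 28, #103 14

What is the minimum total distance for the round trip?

Minimum total distance: 81 miles.

Base → #101 → #102 → #103 → #104 → Base: 6+18+29+14+21 = 88
Base → #101 → #102 → #104 → #103 → Base: 6+18+28+14+17 = 83
Base → #101 → #103 → #102 → #104 → Base: 6+21+29+28+21 = 105
Base → #101 → #103 → #104 → #102 → Base: 6+21+14+28+12 = 81
Base → #101 → #104 → #102 → #103 → Base: 6+27+28+29+17 = 107
Base → #101 → #104 → #103 → #102 → Base: 6+27+14+29+12 = 88
Base → #102 → #101 → #103 → #104 → Base: 12+18+21+14+21 = 86
Base → #102 → #101 → #104 → #103 → Base: 12+18+27+14+17 = 88
Base → #102 → #103 → #101 → #104 → Base: 12+29+21+27+21 = 110
Base → #102 → #104 → #101 → #103 → Base: 12+28+27+21+17 = 105
Base → #103 → #101 → #102 → #104 → Base: 17+21+18+28+21 = 105
Base → #103 → #102 → #101 → #104 → Base: 17+29+18+27+21 = 112
The minimum is 81.
One optimal route: Base → #101 → #103 → #104 → #102 → Base (or its reverse).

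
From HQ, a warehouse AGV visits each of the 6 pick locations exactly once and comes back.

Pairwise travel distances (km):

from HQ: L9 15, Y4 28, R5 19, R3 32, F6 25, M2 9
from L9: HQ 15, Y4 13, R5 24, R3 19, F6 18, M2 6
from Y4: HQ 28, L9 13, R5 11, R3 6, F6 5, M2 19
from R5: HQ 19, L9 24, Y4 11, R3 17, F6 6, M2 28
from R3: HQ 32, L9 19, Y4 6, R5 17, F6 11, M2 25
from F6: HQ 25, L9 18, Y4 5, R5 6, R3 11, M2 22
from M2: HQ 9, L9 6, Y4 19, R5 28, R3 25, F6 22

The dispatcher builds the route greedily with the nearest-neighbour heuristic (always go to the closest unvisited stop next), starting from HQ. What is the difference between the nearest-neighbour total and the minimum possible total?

The nearest-neighbour route is 18 km longer than optimal.

From HQ: M2=9, L9=15, R5=19, F6=25, Y4=28, R3=32 → choose M2 (9).
From M2: L9=6, Y4=19, F6=22, R3=25, R5=28 → choose L9 (6).
From L9: Y4=13, F6=18, R3=19, R5=24 → choose Y4 (13).
From Y4: F6=5, R3=6, R5=11 → choose F6 (5).
From F6: R5=6, R3=11 → choose R5 (6).
From R5: R3=17 → choose R3 (17).
NN route HQ → M2 → L9 → Y4 → F6 → R5 → R3 → HQ costs 88.
Optimal: HQ → R5 → F6 → Y4 → R3 → L9 → M2 → HQ costs 70 (by enumerating all 360 distinct tours).
Excess = 88 − 70 = 18.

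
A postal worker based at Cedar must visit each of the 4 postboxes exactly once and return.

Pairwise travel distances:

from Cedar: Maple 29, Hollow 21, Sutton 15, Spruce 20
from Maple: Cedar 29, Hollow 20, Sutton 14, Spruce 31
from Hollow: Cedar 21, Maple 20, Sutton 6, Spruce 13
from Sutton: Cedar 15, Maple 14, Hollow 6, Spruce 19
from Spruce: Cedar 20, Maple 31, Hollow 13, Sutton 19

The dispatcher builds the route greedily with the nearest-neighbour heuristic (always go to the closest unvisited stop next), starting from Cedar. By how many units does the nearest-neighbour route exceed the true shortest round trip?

The nearest-neighbour route is 12 longer than optimal.

Cedar: Sutton=15, Spruce=20, Hollow=21, Maple=29 ⇒ Sutton
Sutton: Hollow=6, Maple=14, Spruce=19 ⇒ Hollow
Hollow: Spruce=13, Maple=20 ⇒ Spruce
Spruce: Maple=31 ⇒ Maple
NN route Cedar → Sutton → Hollow → Spruce → Maple → Cedar costs 94.
Optimal: Cedar → Maple → Sutton → Hollow → Spruce → Cedar costs 82 (by enumerating all 12 distinct tours).
Excess = 94 − 82 = 12.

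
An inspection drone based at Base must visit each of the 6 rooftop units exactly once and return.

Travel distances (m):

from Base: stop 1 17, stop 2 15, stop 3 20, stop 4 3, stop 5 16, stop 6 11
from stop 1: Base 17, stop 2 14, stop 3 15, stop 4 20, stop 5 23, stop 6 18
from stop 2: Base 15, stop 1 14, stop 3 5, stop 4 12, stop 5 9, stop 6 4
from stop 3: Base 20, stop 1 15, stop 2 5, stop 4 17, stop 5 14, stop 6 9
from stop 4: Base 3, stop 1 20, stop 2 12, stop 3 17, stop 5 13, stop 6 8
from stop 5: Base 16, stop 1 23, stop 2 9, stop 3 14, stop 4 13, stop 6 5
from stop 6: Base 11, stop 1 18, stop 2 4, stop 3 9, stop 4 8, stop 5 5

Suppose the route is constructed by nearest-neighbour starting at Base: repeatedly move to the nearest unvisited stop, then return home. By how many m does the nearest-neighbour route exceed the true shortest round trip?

The nearest-neighbour route is 12 m longer than optimal.

From Base: stop 4=3, stop 6=11, stop 2=15, stop 5=16, stop 1=17, stop 3=20 → choose stop 4 (3).
From stop 4: stop 6=8, stop 2=12, stop 5=13, stop 3=17, stop 1=20 → choose stop 6 (8).
From stop 6: stop 2=4, stop 5=5, stop 3=9, stop 1=18 → choose stop 2 (4).
From stop 2: stop 3=5, stop 5=9, stop 1=14 → choose stop 3 (5).
From stop 3: stop 5=14, stop 1=15 → choose stop 5 (14).
From stop 5: stop 1=23 → choose stop 1 (23).
NN route Base → stop 4 → stop 6 → stop 2 → stop 3 → stop 5 → stop 1 → Base costs 74.
Optimal: Base → stop 1 → stop 3 → stop 2 → stop 5 → stop 6 → stop 4 → Base costs 62 (by enumerating all 360 distinct tours).
Excess = 74 − 62 = 12.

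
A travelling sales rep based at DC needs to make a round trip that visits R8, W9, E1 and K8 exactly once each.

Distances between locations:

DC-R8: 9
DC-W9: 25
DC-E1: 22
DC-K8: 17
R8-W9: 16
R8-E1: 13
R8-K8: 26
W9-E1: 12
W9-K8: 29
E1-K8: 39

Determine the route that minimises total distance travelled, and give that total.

80 — the shortest possible round trip.

With 4 stops there are 4!/2 = 12 distinct round trips (a route and its reverse cost the same).
DC→R8→W9→E1→K8→DC: 9+16+12+39+17 = 93
DC→R8→W9→K8→E1→DC: 9+16+29+39+22 = 115
DC→R8→E1→W9→K8→DC: 9+13+12+29+17 = 80
DC→R8→E1→K8→W9→DC: 9+13+39+29+25 = 115
DC→R8→K8→W9→E1→DC: 9+26+29+12+22 = 98
DC→R8→K8→E1→W9→DC: 9+26+39+12+25 = 111
DC→W9→R8→E1→K8→DC: 25+16+13+39+17 = 110
DC→W9→R8→K8→E1→DC: 25+16+26+39+22 = 128
DC→W9→E1→R8→K8→DC: 25+12+13+26+17 = 93
DC→W9→K8→R8→E1→DC: 25+29+26+13+22 = 115
DC→E1→R8→W9→K8→DC: 22+13+16+29+17 = 97
DC→E1→W9→R8→K8→DC: 22+12+16+26+17 = 93
The minimum is 80.
One optimal route: DC → R8 → E1 → W9 → K8 → DC (or its reverse).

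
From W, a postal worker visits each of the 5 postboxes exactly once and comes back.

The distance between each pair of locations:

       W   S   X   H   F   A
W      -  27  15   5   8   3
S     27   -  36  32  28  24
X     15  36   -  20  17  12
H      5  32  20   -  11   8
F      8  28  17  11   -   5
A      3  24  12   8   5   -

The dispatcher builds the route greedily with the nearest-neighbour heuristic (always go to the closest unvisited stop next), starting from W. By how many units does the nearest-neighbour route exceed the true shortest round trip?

From W: A=3, H=5, F=8, X=15, S=27 → choose A (3).
From A: F=5, H=8, X=12, S=24 → choose F (5).
From F: H=11, X=17, S=28 → choose H (11).
From H: X=20, S=32 → choose X (20).
From X: S=36 → choose S (36).
NN route W → A → F → H → X → S → W costs 102.
Optimal: W → X → A → S → F → H → W costs 95 (by enumerating all 60 distinct tours).
Excess = 102 − 95 = 7.

7 longer than the optimal tour.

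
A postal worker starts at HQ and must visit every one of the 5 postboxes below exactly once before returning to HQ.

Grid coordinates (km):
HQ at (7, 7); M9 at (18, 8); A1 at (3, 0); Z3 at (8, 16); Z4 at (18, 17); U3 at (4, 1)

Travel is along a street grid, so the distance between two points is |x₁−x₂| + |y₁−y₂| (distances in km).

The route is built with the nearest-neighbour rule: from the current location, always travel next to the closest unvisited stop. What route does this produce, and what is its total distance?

HQ → [U3:9 / Z3:10 / A1:11 / M9:12 / Z4:21] → U3 (9)
U3 → [A1:2 / Z3:19 / M9:21 / Z4:30] → A1 (2)
A1 → [Z3:21 / M9:23 / Z4:32] → Z3 (21)
Z3 → [Z4:11 / M9:18] → Z4 (11)
Z4 → [M9:9] → M9 (9)
Return M9→HQ: 12.
Total = 9 + 2 + 21 + 11 + 9 + 12 = 64.

Total distance 64 km via the nearest-neighbour route HQ → U3 → A1 → Z3 → Z4 → M9 → HQ.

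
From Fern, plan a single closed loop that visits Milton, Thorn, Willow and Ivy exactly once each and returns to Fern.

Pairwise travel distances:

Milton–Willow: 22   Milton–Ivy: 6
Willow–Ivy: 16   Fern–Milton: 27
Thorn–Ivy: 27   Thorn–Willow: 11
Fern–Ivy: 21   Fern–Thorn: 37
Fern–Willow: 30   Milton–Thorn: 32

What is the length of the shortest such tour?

There are 12 distinct closed tours to check (reversals are equivalent).
Fern-Milton-Thorn-Willow-Ivy-Fern: 27+32+11+16+21 = 107
Fern-Milton-Thorn-Ivy-Willow-Fern: 27+32+27+16+30 = 132
Fern-Milton-Willow-Thorn-Ivy-Fern: 27+22+11+27+21 = 108
Fern-Milton-Willow-Ivy-Thorn-Fern: 27+22+16+27+37 = 129
Fern-Milton-Ivy-Thorn-Willow-Fern: 27+6+27+11+30 = 101
Fern-Milton-Ivy-Willow-Thorn-Fern: 27+6+16+11+37 = 97
Fern-Thorn-Milton-Willow-Ivy-Fern: 37+32+22+16+21 = 128
Fern-Thorn-Milton-Ivy-Willow-Fern: 37+32+6+16+30 = 121
Fern-Thorn-Willow-Milton-Ivy-Fern: 37+11+22+6+21 = 97
Fern-Thorn-Ivy-Milton-Willow-Fern: 37+27+6+22+30 = 122
Fern-Willow-Milton-Thorn-Ivy-Fern: 30+22+32+27+21 = 132
Fern-Willow-Thorn-Milton-Ivy-Fern: 30+11+32+6+21 = 100
The minimum is 97.
One optimal route: Fern → Milton → Ivy → Willow → Thorn → Fern (or its reverse).

Minimum total distance: 97.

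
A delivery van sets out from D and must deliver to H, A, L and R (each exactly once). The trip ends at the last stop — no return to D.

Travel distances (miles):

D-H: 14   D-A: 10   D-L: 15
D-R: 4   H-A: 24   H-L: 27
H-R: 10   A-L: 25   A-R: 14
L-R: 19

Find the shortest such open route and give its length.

There are 4! = 24 possible orderings.
D→H→A→L→R: 14+24+25+19 = 82
D→H→A→R→L: 14+24+14+19 = 71
D→H→L→A→R: 14+27+25+14 = 80
D→H→L→R→A: 14+27+19+14 = 74
D→H→R→A→L: 14+10+14+25 = 63
D→H→R→L→A: 14+10+19+25 = 68
D→A→H→L→R: 10+24+27+19 = 80
D→A→H→R→L: 10+24+10+19 = 63
D→A→L→H→R: 10+25+27+10 = 72
D→A→L→R→H: 10+25+19+10 = 64
D→A→R→H→L: 10+14+10+27 = 61
D→A→R→L→H: 10+14+19+27 = 70
D→L→H→A→R: 15+27+24+14 = 80
D→L→H→R→A: 15+27+10+14 = 66
… (10 more)
The minimum is 61.
One shortest path: D → A → R → H → L.

Shortest open route: 61 miles.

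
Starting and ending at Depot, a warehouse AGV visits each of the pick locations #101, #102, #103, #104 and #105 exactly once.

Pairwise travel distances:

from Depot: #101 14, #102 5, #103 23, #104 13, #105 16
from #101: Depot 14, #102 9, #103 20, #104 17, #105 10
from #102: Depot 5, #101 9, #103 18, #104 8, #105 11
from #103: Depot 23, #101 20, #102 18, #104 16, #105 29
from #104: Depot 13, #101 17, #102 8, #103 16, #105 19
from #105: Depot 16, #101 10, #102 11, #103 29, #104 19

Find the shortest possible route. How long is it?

Minimum total distance: 75.

With 5 stops there are 5!/2 = 60 distinct round trips (a route and its reverse cost the same).
Depot-#101-#102-#103-#104-#105-Depot: 14+9+18+16+19+16 = 92
Depot-#101-#102-#103-#105-#104-Depot: 14+9+18+29+19+13 = 102
Depot-#101-#102-#104-#103-#105-Depot: 14+9+8+16+29+16 = 92
Depot-#101-#102-#104-#105-#103-Depot: 14+9+8+19+29+23 = 102
Depot-#101-#102-#105-#103-#104-Depot: 14+9+11+29+16+13 = 92
Depot-#101-#102-#105-#104-#103-Depot: 14+9+11+19+16+23 = 92
Depot-#101-#103-#102-#104-#105-Depot: 14+20+18+8+19+16 = 95
Depot-#101-#103-#102-#105-#104-Depot: 14+20+18+11+19+13 = 95
Depot-#101-#103-#104-#102-#105-Depot: 14+20+16+8+11+16 = 85
Depot-#101-#103-#104-#105-#102-Depot: 14+20+16+19+11+5 = 85
Depot-#101-#103-#105-#102-#104-Depot: 14+20+29+11+8+13 = 95
Depot-#101-#103-#105-#104-#102-Depot: 14+20+29+19+8+5 = 95
Depot-#101-#104-#102-#103-#105-Depot: 14+17+8+18+29+16 = 102
Depot-#101-#104-#102-#105-#103-Depot: 14+17+8+11+29+23 = 102
… (46 more)
Depot-#102-#104-#103-#101-#105-Depot: 5+8+16+20+10+16 = 75  ← best
The minimum is 75.
One optimal route: Depot → #102 → #104 → #103 → #101 → #105 → Depot (or its reverse).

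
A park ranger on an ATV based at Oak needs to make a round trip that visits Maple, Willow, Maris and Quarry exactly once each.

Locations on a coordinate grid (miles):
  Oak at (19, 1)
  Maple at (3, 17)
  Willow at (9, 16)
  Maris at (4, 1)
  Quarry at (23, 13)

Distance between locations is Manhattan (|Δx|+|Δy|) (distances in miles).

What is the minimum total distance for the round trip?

Minimum total distance: 72 miles.

There are 12 distinct closed tours to check (reversals are equivalent).
Oak→Maple→Willow→Maris→Quarry→Oak: 32+7+20+31+16 = 106
Oak→Maple→Willow→Quarry→Maris→Oak: 32+7+17+31+15 = 102
Oak→Maple→Maris→Willow→Quarry→Oak: 32+17+20+17+16 = 102
Oak→Maple→Maris→Quarry→Willow→Oak: 32+17+31+17+25 = 122
Oak→Maple→Quarry→Willow→Maris→Oak: 32+24+17+20+15 = 108
Oak→Maple→Quarry→Maris→Willow→Oak: 32+24+31+20+25 = 132
Oak→Willow→Maple→Maris→Quarry→Oak: 25+7+17+31+16 = 96
Oak→Willow→Maple→Quarry→Maris→Oak: 25+7+24+31+15 = 102
Oak→Willow→Maris→Maple→Quarry→Oak: 25+20+17+24+16 = 102
Oak→Willow→Quarry→Maple→Maris→Oak: 25+17+24+17+15 = 98
Oak→Maris→Maple→Willow→Quarry→Oak: 15+17+7+17+16 = 72
Oak→Maris→Willow→Maple→Quarry→Oak: 15+20+7+24+16 = 82
The minimum is 72.
One optimal route: Oak → Maris → Maple → Willow → Quarry → Oak (or its reverse).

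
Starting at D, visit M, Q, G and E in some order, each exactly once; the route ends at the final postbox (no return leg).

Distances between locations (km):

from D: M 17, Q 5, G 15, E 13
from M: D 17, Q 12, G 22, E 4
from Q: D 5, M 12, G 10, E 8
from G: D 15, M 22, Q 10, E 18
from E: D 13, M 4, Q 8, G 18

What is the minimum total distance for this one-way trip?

There are 4! = 24 possible orderings.
D - M - Q - G - E: 17+12+10+18 = 57
D - M - Q - E - G: 17+12+8+18 = 55
D - M - G - Q - E: 17+22+10+8 = 57
D - M - G - E - Q: 17+22+18+8 = 65
D - M - E - Q - G: 17+4+8+10 = 39
D - M - E - G - Q: 17+4+18+10 = 49
D - Q - M - G - E: 5+12+22+18 = 57
D - Q - M - E - G: 5+12+4+18 = 39
D - Q - G - M - E: 5+10+22+4 = 41
D - Q - G - E - M: 5+10+18+4 = 37
D - Q - E - M - G: 5+8+4+22 = 39
D - Q - E - G - M: 5+8+18+22 = 53
D - G - M - Q - E: 15+22+12+8 = 57
D - G - M - E - Q: 15+22+4+8 = 49
… (10 more)
The minimum is 37.
One shortest path: D → Q → G → E → M.

Shortest open route: 37 km.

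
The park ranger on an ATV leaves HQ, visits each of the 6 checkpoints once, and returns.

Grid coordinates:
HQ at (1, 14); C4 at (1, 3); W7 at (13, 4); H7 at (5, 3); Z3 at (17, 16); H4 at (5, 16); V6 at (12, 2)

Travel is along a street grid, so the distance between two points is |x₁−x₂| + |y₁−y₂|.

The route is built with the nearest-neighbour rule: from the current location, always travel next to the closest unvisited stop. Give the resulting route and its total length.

Nearest-neighbour total = 60; route HQ → H4 → Z3 → W7 → V6 → H7 → C4 → HQ.

HQ → [H4:6 / C4:11 / H7:15 / Z3:18 / W7:22 / V6:23] → H4 (6)
H4 → [Z3:12 / H7:13 / C4:17 / W7:20 / V6:21] → Z3 (12)
Z3 → [W7:16 / V6:19 / H7:25 / C4:29] → W7 (16)
W7 → [V6:3 / H7:9 / C4:13] → V6 (3)
V6 → [H7:8 / C4:12] → H7 (8)
H7 → [C4:4] → C4 (4)
Return C4→HQ: 11.
Total = 6 + 12 + 16 + 3 + 8 + 4 + 11 = 60.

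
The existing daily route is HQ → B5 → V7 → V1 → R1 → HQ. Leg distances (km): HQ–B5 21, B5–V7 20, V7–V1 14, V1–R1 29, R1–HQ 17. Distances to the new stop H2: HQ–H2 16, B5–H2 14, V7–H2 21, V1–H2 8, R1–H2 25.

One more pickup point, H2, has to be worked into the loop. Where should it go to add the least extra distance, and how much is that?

Insertion cost between consecutive stops i–j is d(i,H2) + d(H2,j) − d(i,j):
  between HQ and B5: 16 + 14 − 21 = 9
  between B5 and V7: 14 + 21 − 20 = 15
  between V7 and V1: 21 + 8 − 14 = 15
  between V1 and R1: 8 + 25 − 29 = 4
  between R1 and HQ: 25 + 16 − 17 = 24
Cheapest insertion is between V1 and R1, adding 4.
New total = 101 + 4 = 105.

+4 km — insert H2 between V1 and R1.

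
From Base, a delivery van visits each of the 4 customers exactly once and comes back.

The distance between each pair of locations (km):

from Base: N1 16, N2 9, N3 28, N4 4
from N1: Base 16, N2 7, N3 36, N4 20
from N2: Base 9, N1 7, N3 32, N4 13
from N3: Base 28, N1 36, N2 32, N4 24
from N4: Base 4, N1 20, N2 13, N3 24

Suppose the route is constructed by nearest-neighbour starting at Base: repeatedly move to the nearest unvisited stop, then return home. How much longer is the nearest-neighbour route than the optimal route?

8 km longer than the optimal tour.

From Base: N4=4, N2=9, N1=16, N3=28 → choose N4 (4).
From N4: N2=13, N1=20, N3=24 → choose N2 (13).
From N2: N1=7, N3=32 → choose N1 (7).
From N1: N3=36 → choose N3 (36).
NN route Base → N4 → N2 → N1 → N3 → Base costs 88.
Optimal: Base → N2 → N1 → N3 → N4 → Base costs 80 (by enumerating all 12 distinct tours).
Excess = 88 − 80 = 8.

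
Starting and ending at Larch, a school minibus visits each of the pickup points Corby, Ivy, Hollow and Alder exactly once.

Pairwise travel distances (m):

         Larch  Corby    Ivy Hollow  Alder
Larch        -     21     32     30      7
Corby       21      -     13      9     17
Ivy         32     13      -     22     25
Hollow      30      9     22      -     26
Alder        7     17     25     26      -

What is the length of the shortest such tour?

With 4 stops there are 4!/2 = 12 distinct round trips (a route and its reverse cost the same).
Larch-Corby-Ivy-Hollow-Alder-Larch: 21+13+22+26+7 = 89
Larch-Corby-Ivy-Alder-Hollow-Larch: 21+13+25+26+30 = 115
Larch-Corby-Hollow-Ivy-Alder-Larch: 21+9+22+25+7 = 84
Larch-Corby-Hollow-Alder-Ivy-Larch: 21+9+26+25+32 = 113
Larch-Corby-Alder-Ivy-Hollow-Larch: 21+17+25+22+30 = 115
Larch-Corby-Alder-Hollow-Ivy-Larch: 21+17+26+22+32 = 118
Larch-Ivy-Corby-Hollow-Alder-Larch: 32+13+9+26+7 = 87
Larch-Ivy-Corby-Alder-Hollow-Larch: 32+13+17+26+30 = 118
Larch-Ivy-Hollow-Corby-Alder-Larch: 32+22+9+17+7 = 87
Larch-Ivy-Alder-Corby-Hollow-Larch: 32+25+17+9+30 = 113
Larch-Hollow-Corby-Ivy-Alder-Larch: 30+9+13+25+7 = 84
Larch-Hollow-Ivy-Corby-Alder-Larch: 30+22+13+17+7 = 89
The minimum is 84.
One optimal route: Larch → Corby → Hollow → Ivy → Alder → Larch (or its reverse).

84 m — the shortest possible round trip.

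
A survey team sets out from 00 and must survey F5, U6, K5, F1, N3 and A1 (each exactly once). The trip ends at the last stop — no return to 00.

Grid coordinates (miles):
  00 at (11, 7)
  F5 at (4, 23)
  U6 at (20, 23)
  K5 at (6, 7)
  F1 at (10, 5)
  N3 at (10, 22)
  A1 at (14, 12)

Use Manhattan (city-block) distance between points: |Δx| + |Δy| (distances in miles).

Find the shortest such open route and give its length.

There are 6! = 720 possible orderings.
00 - F5 - U6 - K5 - F1 - N3 - A1: 23+16+30+6+17+14 = 106
00 - F5 - U6 - K5 - F1 - A1 - N3: 23+16+30+6+11+14 = 100
00 - F5 - U6 - K5 - N3 - F1 - A1: 23+16+30+19+17+11 = 116
00 - F5 - U6 - K5 - N3 - A1 - F1: 23+16+30+19+14+11 = 113
00 - F5 - U6 - K5 - A1 - F1 - N3: 23+16+30+13+11+17 = 110
00 - F5 - U6 - K5 - A1 - N3 - F1: 23+16+30+13+14+17 = 113
00 - F5 - U6 - F1 - K5 - N3 - A1: 23+16+28+6+19+14 = 106
00 - F5 - U6 - F1 - K5 - A1 - N3: 23+16+28+6+13+14 = 100
… (712 more)
00 - K5 - F1 - A1 - U6 - N3 - F5: 5+6+11+17+11+7 = 57  ← best
The minimum is 57.
One shortest path: 00 → K5 → F1 → A1 → U6 → N3 → F5.

Shortest open route: 57 miles.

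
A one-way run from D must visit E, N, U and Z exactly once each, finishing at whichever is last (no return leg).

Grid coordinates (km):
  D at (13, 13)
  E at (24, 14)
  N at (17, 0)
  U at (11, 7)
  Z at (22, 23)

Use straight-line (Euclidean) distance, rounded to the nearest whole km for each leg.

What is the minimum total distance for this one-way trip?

40 km — the minimum one-way total.

There are 4! = 24 possible orderings.
D → E → N → U → Z: 11+16+9+19 = 55
D → E → N → Z → U: 11+16+24+19 = 70
D → E → U → N → Z: 11+15+9+24 = 59
D → E → U → Z → N: 11+15+19+24 = 69
D → E → Z → N → U: 11+9+24+9 = 53
D → E → Z → U → N: 11+9+19+9 = 48
D → N → E → U → Z: 14+16+15+19 = 64
D → N → E → Z → U: 14+16+9+19 = 58
D → N → U → E → Z: 14+9+15+9 = 47
D → N → U → Z → E: 14+9+19+9 = 51
D → N → Z → E → U: 14+24+9+15 = 62
D → N → Z → U → E: 14+24+19+15 = 72
D → U → E → N → Z: 6+15+16+24 = 61
D → U → E → Z → N: 6+15+9+24 = 54
… (10 more)
D → U → N → E → Z: 6+9+16+9 = 40  ← best
The minimum is 40.
One shortest path: D → U → N → E → Z.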